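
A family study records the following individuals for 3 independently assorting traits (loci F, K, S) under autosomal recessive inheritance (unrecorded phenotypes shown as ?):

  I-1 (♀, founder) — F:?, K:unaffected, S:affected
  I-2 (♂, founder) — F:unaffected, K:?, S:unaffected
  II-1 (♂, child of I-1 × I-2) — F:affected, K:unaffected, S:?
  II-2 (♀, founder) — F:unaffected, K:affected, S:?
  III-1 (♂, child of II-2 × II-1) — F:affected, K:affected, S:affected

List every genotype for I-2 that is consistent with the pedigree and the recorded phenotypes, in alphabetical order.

F/I-1 ? ·: Ff|ff
F/I-2 un ·: Ff
F/II-1 aff I-1×I-2: ff
F/II-2 un ·: Ff
F/III-1 aff II-2×II-1: ff
⇒ F over [I-1,I-2,II-1,II-2,III-1]: 2 consistent
K/I-1 un ·: KK|Kk
K/I-2 ? ·: KK|Kk|kk
K/II-1 un I-1×I-2: Kk
K/II-2 aff ·: kk
K/III-1 aff II-2×II-1: kk
⇒ K over [I-1,I-2,II-1,II-2,III-1]: 5 consistent
S/I-1 aff ·: ss
S/I-2 un ·: SS|Ss
S/II-1 ? I-1×I-2: Ss|ss
S/II-2 ? ·: Ss|ss
S/III-1 aff II-2×II-1: ss
⇒ S over [I-1,I-2,II-1,II-2,III-1]: 6 consistent

I-2 ∈ {Ff KK SS, Ff KK Ss, Ff Kk SS, Ff Kk Ss, Ff kk SS, Ff kk Ss}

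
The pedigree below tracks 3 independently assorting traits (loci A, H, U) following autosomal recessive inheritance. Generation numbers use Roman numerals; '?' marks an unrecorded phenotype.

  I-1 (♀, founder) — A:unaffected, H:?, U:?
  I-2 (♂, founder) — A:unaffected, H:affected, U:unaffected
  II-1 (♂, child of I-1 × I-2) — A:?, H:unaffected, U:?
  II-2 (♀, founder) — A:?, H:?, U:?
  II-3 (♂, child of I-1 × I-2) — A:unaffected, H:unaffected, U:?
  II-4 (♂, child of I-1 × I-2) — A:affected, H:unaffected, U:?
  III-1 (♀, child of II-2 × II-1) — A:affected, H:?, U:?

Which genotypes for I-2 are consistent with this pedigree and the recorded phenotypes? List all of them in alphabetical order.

A/I-1 un ·: Aa
A/I-2 un ·: Aa
A/II-1 ? I-1×I-2: Aa|aa
A/II-2 ? ·: Aa|aa
A/II-3 un I-1×I-2: AA|Aa
A/II-4 aff I-1×I-2: aa
A/III-1 aff II-2×II-1: aa
⇒ A over [I-1,I-2,II-1,II-2,II-3,II-4,III-1]: 8 consistent
H/I-1 ? ·: HH|Hh
H/I-2 aff ·: hh
H/II-1 un I-1×I-2: Hh
H/II-2 ? ·: HH|Hh|hh
H/II-3 un I-1×I-2: Hh
H/II-4 un I-1×I-2: Hh
H/III-1 ? II-2×II-1: HH|Hh|hh
⇒ H over [I-1,I-2,II-1,II-2,II-3,II-4,III-1]: 14 consistent
U/I-1 ? ·: UU|Uu|uu
U/I-2 un ·: UU|Uu
U/II-1 ? I-1×I-2: UU|Uu|uu
U/II-2 ? ·: UU|Uu|uu
U/II-3 ? I-1×I-2: UU|Uu|uu
U/II-4 ? I-1×I-2: UU|Uu|uu
U/III-1 ? II-2×II-1: UU|Uu|uu
⇒ U over [I-1,I-2,II-1,II-2,II-3,II-4,III-1]: 278 consistent

I-2 ∈ {Aa hh UU, Aa hh Uu}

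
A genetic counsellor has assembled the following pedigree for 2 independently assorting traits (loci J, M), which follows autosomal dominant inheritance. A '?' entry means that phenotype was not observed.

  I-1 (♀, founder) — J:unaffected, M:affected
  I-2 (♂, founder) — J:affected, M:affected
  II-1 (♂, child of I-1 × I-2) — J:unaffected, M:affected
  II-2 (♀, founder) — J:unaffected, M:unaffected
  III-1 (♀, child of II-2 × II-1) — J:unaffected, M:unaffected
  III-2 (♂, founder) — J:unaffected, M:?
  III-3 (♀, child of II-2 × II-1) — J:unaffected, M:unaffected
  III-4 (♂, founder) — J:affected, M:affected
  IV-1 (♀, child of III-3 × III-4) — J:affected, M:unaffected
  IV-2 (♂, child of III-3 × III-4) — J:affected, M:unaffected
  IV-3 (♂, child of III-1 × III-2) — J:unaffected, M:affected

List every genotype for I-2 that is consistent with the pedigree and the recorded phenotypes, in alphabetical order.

I-2 ∈ {Jj MM, Jj Mm}

J/I-1 un ·: jj
J/I-2 aff ·: Jj
J/II-1 un I-1×I-2: jj
J/II-2 un ·: jj
J/III-1 un II-2×II-1: jj
J/III-2 un ·: jj
J/III-3 un II-2×II-1: jj
J/III-4 aff ·: Jj|JJ
J/IV-1 aff III-3×III-4: Jj
J/IV-2 aff III-3×III-4: Jj
J/IV-3 un III-1×III-2: jj
⇒ J over [I-1,I-2,II-1,II-2,III-1,III-2,III-3,III-4,IV-1,IV-2,IV-3]: 2 consistent
M/I-1 aff ·: Mm|MM
M/I-2 aff ·: Mm|MM
M/II-1 aff I-1×I-2: Mm
M/II-2 un ·: mm
M/III-1 un II-2×II-1: mm
M/III-2 ? ·: Mm|MM
M/III-3 un II-2×II-1: mm
M/III-4 aff ·: Mm
M/IV-1 un III-3×III-4: mm
M/IV-2 un III-3×III-4: mm
M/IV-3 aff III-1×III-2: Mm
⇒ M over [I-1,I-2,II-1,II-2,III-1,III-2,III-3,III-4,IV-1,IV-2,IV-3]: 6 consistent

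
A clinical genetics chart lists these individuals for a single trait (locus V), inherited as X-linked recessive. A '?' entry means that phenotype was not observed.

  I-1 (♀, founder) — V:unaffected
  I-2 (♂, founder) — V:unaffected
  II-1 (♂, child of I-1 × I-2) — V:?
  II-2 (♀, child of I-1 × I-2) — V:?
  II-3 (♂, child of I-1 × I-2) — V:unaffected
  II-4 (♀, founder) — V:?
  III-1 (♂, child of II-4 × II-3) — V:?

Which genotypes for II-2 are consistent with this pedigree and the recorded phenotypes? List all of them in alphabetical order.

II-2 ∈ {X^VX^V, X^VX^v}

V/I-1 un ·: X^VX^V|X^VX^v
V/I-2 un ·: X^VY
V/II-1 ? I-1×I-2: X^VY|X^vY
V/II-2 ? I-1×I-2: X^VX^V|X^VX^v
V/II-3 un I-1×I-2: X^VY
V/II-4 ? ·: X^VX^V|X^VX^v|X^vX^v
V/III-1 ? II-4×II-3: X^VY|X^vY
⇒ V over [I-1,I-2,II-1,II-2,II-3,II-4,III-1]: 20 consistent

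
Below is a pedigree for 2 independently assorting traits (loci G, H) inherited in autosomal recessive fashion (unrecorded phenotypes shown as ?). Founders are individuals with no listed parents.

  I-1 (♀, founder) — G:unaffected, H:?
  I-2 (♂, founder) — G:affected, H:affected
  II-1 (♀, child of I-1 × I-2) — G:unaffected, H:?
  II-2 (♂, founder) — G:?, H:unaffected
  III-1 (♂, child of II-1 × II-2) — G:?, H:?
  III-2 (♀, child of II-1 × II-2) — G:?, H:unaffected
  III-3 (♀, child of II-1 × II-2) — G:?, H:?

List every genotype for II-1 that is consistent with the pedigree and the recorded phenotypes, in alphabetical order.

G/I-1 un ·: GG|Gg
G/I-2 aff ·: gg
G/II-1 un I-1×I-2: Gg
G/II-2 ? ·: GG|Gg|gg
G/III-1 ? II-1×II-2: GG|Gg|gg
G/III-2 ? II-1×II-2: GG|Gg|gg
G/III-3 ? II-1×II-2: GG|Gg|gg
⇒ G over [I-1,I-2,II-1,II-2,III-1,III-2,III-3]: 86 consistent
H/I-1 ? ·: HH|Hh|hh
H/I-2 aff ·: hh
H/II-1 ? I-1×I-2: Hh|hh
H/II-2 un ·: HH|Hh
H/III-1 ? II-1×II-2: HH|Hh|hh
H/III-2 un II-1×II-2: HH|Hh
H/III-3 ? II-1×II-2: HH|Hh|hh
⇒ H over [I-1,I-2,II-1,II-2,III-1,III-2,III-3]: 62 consistent

II-1 ∈ {Gg Hh, Gg hh}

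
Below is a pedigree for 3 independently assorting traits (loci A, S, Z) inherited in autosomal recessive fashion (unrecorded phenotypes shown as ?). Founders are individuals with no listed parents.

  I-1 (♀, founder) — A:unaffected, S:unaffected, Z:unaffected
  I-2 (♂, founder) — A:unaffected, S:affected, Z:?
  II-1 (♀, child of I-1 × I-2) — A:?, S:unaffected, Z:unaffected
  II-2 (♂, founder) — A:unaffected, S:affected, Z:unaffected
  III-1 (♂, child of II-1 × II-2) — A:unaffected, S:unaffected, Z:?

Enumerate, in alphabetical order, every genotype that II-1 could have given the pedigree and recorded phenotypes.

A/I-1 un ·: AA|Aa
A/I-2 un ·: AA|Aa
A/II-1 ? I-1×I-2: AA|Aa|aa
A/II-2 un ·: AA|Aa
A/III-1 un II-1×II-2: AA|Aa
⇒ A over [I-1,I-2,II-1,II-2,III-1]: 26 consistent
S/I-1 un ·: SS|Ss
S/I-2 aff ·: ss
S/II-1 un I-1×I-2: Ss
S/II-2 aff ·: ss
S/III-1 un II-1×II-2: Ss
⇒ S over [I-1,I-2,II-1,II-2,III-1]: 2 consistent
Z/I-1 un ·: ZZ|Zz
Z/I-2 ? ·: ZZ|Zz|zz
Z/II-1 un I-1×I-2: ZZ|Zz
Z/II-2 un ·: ZZ|Zz
Z/III-1 ? II-1×II-2: ZZ|Zz|zz
⇒ Z over [I-1,I-2,II-1,II-2,III-1]: 37 consistent

II-1 ∈ {AA Ss ZZ, AA Ss Zz, Aa Ss ZZ, Aa Ss Zz, aa Ss ZZ, aa Ss Zz}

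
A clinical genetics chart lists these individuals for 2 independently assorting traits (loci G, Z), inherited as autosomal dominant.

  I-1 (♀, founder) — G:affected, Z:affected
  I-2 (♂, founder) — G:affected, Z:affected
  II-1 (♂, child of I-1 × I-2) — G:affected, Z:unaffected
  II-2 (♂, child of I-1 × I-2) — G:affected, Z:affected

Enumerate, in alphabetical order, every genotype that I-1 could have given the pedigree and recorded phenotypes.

I-1 ∈ {GG Zz, Gg Zz}

G/I-1 aff ·: Gg|GG
G/I-2 aff ·: Gg|GG
G/II-1 aff I-1×I-2: Gg|GG
G/II-2 aff I-1×I-2: Gg|GG
⇒ G over [I-1,I-2,II-1,II-2]: 13 consistent
Z/I-1 aff ·: Zz
Z/I-2 aff ·: Zz
Z/II-1 un I-1×I-2: zz
Z/II-2 aff I-1×I-2: Zz|ZZ
⇒ Z over [I-1,I-2,II-1,II-2]: 2 consistent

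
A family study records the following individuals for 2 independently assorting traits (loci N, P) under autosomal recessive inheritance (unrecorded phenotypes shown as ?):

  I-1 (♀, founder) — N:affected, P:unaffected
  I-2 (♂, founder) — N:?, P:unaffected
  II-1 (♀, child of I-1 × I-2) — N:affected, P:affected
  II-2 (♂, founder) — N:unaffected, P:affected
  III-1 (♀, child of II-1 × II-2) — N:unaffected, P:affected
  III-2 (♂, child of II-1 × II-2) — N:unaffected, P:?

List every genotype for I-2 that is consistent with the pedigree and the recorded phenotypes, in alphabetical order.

N/I-1 aff ·: nn
N/I-2 ? ·: Nn|nn
N/II-1 aff I-1×I-2: nn
N/II-2 un ·: NN|Nn
N/III-1 un II-1×II-2: Nn
N/III-2 un II-1×II-2: Nn
⇒ N over [I-1,I-2,II-1,II-2,III-1,III-2]: 4 consistent
P/I-1 un ·: Pp
P/I-2 un ·: Pp
P/II-1 aff I-1×I-2: pp
P/II-2 aff ·: pp
P/III-1 aff II-1×II-2: pp
P/III-2 ? II-1×II-2: pp
⇒ P over [I-1,I-2,II-1,II-2,III-1,III-2]: 1 consistent

I-2 ∈ {Nn Pp, nn Pp}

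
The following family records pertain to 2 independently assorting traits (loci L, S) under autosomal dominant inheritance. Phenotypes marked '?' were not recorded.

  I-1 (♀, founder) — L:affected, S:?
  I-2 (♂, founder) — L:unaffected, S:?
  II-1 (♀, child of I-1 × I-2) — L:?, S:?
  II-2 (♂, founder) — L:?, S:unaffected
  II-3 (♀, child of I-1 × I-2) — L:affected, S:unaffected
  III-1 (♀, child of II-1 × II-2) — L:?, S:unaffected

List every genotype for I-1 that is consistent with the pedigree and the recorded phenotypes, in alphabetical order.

I-1 ∈ {LL Ss, LL ss, Ll Ss, Ll ss}

L/I-1 aff ·: Ll|LL
L/I-2 un ·: ll
L/II-1 ? I-1×I-2: ll|Ll
L/II-2 ? ·: ll|Ll|LL
L/II-3 aff I-1×I-2: Ll
L/III-1 ? II-1×II-2: ll|Ll|LL
⇒ L over [I-1,I-2,II-1,II-2,II-3,III-1]: 18 consistent
S/I-1 ? ·: ss|Ss
S/I-2 ? ·: ss|Ss
S/II-1 ? I-1×I-2: ss|Ss
S/II-2 un ·: ss
S/II-3 un I-1×I-2: ss
S/III-1 un II-1×II-2: ss
⇒ S over [I-1,I-2,II-1,II-2,II-3,III-1]: 7 consistent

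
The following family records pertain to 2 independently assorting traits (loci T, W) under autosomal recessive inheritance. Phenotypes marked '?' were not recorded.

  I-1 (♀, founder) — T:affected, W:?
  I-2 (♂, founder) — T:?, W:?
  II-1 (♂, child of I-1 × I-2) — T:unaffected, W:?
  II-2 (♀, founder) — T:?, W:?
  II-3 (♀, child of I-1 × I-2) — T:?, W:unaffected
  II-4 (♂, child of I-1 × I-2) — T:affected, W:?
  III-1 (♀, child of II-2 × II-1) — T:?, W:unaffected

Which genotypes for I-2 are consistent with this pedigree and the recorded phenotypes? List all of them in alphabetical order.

I-2 ∈ {Tt WW, Tt Ww, Tt ww}

T/I-1 aff ·: tt
T/I-2 ? ·: Tt
T/II-1 un I-1×I-2: Tt
T/II-2 ? ·: TT|Tt|tt
T/II-3 ? I-1×I-2: Tt|tt
T/II-4 aff I-1×I-2: tt
T/III-1 ? II-2×II-1: TT|Tt|tt
⇒ T over [I-1,I-2,II-1,II-2,II-3,II-4,III-1]: 14 consistent
W/I-1 ? ·: WW|Ww|ww
W/I-2 ? ·: WW|Ww|ww
W/II-1 ? I-1×I-2: WW|Ww|ww
W/II-2 ? ·: WW|Ww|ww
W/II-3 un I-1×I-2: WW|Ww
W/II-4 ? I-1×I-2: WW|Ww|ww
W/III-1 un II-2×II-1: WW|Ww
⇒ W over [I-1,I-2,II-1,II-2,II-3,II-4,III-1]: 180 consistent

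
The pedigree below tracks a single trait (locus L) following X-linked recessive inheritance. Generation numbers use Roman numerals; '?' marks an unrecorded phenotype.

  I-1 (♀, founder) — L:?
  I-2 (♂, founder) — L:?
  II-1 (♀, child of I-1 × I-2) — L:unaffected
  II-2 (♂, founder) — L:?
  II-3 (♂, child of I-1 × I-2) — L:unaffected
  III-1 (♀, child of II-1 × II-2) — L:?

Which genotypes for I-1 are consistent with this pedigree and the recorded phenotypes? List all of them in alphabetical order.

L/I-1 ? ·: X^LX^L|X^LX^l
L/I-2 ? ·: X^LY|X^lY
L/II-1 un I-1×I-2: X^LX^L|X^LX^l
L/II-2 ? ·: X^LY|X^lY
L/II-3 un I-1×I-2: X^LY
L/III-1 ? II-1×II-2: X^LX^L|X^LX^l|X^lX^l
⇒ L over [I-1,I-2,II-1,II-2,II-3,III-1]: 16 consistent

I-1 ∈ {X^LX^L, X^LX^l}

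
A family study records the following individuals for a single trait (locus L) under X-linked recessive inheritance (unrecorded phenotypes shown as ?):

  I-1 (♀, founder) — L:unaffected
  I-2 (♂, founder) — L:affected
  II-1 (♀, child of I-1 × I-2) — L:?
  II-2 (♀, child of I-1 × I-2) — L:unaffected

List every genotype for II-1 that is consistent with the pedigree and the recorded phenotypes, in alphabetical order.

L/I-1 un ·: X^LX^L|X^LX^l
L/I-2 aff ·: X^lY
L/II-1 ? I-1×I-2: X^LX^l|X^lX^l
L/II-2 un I-1×I-2: X^LX^l
⇒ L over [I-1,I-2,II-1,II-2]: 3 consistent

II-1 ∈ {X^LX^l, X^lX^l}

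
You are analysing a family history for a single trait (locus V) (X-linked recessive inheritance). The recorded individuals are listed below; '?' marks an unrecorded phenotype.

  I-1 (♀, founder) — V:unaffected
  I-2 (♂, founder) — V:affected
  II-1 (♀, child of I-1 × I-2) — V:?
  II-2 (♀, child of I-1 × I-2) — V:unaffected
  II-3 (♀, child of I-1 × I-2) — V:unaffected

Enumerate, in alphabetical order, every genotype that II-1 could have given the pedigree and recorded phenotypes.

II-1 ∈ {X^VX^v, X^vX^v}

V/I-1 un ·: X^VX^V|X^VX^v
V/I-2 aff ·: X^vY
V/II-1 ? I-1×I-2: X^VX^v|X^vX^v
V/II-2 un I-1×I-2: X^VX^v
V/II-3 un I-1×I-2: X^VX^v
⇒ V over [I-1,I-2,II-1,II-2,II-3]: 3 consistent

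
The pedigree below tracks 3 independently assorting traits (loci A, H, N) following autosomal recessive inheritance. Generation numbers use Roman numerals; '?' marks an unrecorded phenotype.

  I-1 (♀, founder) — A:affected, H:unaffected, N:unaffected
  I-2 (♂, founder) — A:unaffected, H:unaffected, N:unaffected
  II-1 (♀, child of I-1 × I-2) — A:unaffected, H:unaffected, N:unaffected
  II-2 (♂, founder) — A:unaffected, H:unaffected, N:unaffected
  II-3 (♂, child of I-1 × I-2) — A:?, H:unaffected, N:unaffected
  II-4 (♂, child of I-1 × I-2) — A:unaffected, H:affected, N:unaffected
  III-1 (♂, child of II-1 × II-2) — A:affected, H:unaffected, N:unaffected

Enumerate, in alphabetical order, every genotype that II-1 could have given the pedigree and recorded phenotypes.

II-1 ∈ {Aa HH NN, Aa HH Nn, Aa Hh NN, Aa Hh Nn}

A/I-1 aff ·: aa
A/I-2 un ·: AA|Aa
A/II-1 un I-1×I-2: Aa
A/II-2 un ·: Aa
A/II-3 ? I-1×I-2: Aa|aa
A/II-4 un I-1×I-2: Aa
A/III-1 aff II-1×II-2: aa
⇒ A over [I-1,I-2,II-1,II-2,II-3,II-4,III-1]: 3 consistent
H/I-1 un ·: Hh
H/I-2 un ·: Hh
H/II-1 un I-1×I-2: HH|Hh
H/II-2 un ·: HH|Hh
H/II-3 un I-1×I-2: HH|Hh
H/II-4 aff I-1×I-2: hh
H/III-1 un II-1×II-2: HH|Hh
⇒ H over [I-1,I-2,II-1,II-2,II-3,II-4,III-1]: 14 consistent
N/I-1 un ·: NN|Nn
N/I-2 un ·: NN|Nn
N/II-1 un I-1×I-2: NN|Nn
N/II-2 un ·: NN|Nn
N/II-3 un I-1×I-2: NN|Nn
N/II-4 un I-1×I-2: NN|Nn
N/III-1 un II-1×II-2: NN|Nn
⇒ N over [I-1,I-2,II-1,II-2,II-3,II-4,III-1]: 87 consistent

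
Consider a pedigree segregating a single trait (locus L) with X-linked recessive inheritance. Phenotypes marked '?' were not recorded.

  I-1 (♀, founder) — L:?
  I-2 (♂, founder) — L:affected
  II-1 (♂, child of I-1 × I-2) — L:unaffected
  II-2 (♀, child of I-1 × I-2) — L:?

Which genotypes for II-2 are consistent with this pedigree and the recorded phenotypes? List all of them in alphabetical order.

L/I-1 ? ·: X^LX^L|X^LX^l
L/I-2 aff ·: X^lY
L/II-1 un I-1×I-2: X^LY
L/II-2 ? I-1×I-2: X^LX^l|X^lX^l
⇒ L over [I-1,I-2,II-1,II-2]: 3 consistent

II-2 ∈ {X^LX^l, X^lX^l}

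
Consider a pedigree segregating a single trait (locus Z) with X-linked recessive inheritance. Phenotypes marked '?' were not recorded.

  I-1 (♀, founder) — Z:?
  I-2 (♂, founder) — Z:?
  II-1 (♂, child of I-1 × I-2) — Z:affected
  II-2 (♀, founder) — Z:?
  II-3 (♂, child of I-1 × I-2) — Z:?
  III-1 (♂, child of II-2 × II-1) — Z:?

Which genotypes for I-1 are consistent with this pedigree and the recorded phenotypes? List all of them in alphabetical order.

Z/I-1 ? ·: X^ZX^z|X^zX^z
Z/I-2 ? ·: X^ZY|X^zY
Z/II-1 aff I-1×I-2: X^zY
Z/II-2 ? ·: X^ZX^Z|X^ZX^z|X^zX^z
Z/II-3 ? I-1×I-2: X^ZY|X^zY
Z/III-1 ? II-2×II-1: X^ZY|X^zY
⇒ Z over [I-1,I-2,II-1,II-2,II-3,III-1]: 24 consistent

I-1 ∈ {X^ZX^z, X^zX^z}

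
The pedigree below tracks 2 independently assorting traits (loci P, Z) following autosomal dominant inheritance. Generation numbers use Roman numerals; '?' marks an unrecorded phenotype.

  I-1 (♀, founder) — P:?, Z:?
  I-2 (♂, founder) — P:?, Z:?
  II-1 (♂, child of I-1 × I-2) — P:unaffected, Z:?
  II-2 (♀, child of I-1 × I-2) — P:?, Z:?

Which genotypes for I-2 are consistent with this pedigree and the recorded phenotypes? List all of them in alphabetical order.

P/I-1 ? ·: pp|Pp
P/I-2 ? ·: pp|Pp
P/II-1 un I-1×I-2: pp
P/II-2 ? I-1×I-2: pp|Pp|PP
⇒ P over [I-1,I-2,II-1,II-2]: 8 consistent
Z/I-1 ? ·: zz|Zz|ZZ
Z/I-2 ? ·: zz|Zz|ZZ
Z/II-1 ? I-1×I-2: zz|Zz|ZZ
Z/II-2 ? I-1×I-2: zz|Zz|ZZ
⇒ Z over [I-1,I-2,II-1,II-2]: 29 consistent

I-2 ∈ {Pp ZZ, Pp Zz, Pp zz, pp ZZ, pp Zz, pp zz}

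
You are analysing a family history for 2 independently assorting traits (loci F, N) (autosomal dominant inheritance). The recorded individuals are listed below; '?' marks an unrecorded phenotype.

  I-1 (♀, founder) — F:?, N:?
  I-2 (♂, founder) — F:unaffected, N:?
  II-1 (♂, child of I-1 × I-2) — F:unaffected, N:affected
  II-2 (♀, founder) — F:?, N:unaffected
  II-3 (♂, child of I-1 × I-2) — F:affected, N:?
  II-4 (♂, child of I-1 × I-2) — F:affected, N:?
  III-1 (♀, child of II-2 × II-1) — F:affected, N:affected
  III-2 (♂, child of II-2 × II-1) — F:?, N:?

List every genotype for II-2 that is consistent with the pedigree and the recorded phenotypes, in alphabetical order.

II-2 ∈ {FF nn, Ff nn}

F/I-1 ? ·: Ff
F/I-2 un ·: ff
F/II-1 un I-1×I-2: ff
F/II-2 ? ·: Ff|FF
F/II-3 aff I-1×I-2: Ff
F/II-4 aff I-1×I-2: Ff
F/III-1 aff II-2×II-1: Ff
F/III-2 ? II-2×II-1: ff|Ff
⇒ F over [I-1,I-2,II-1,II-2,II-3,II-4,III-1,III-2]: 3 consistent
N/I-1 ? ·: nn|Nn|NN
N/I-2 ? ·: nn|Nn|NN
N/II-1 aff I-1×I-2: Nn|NN
N/II-2 un ·: nn
N/II-3 ? I-1×I-2: nn|Nn|NN
N/II-4 ? I-1×I-2: nn|Nn|NN
N/III-1 aff II-2×II-1: Nn
N/III-2 ? II-2×II-1: nn|Nn
⇒ N over [I-1,I-2,II-1,II-2,II-3,II-4,III-1,III-2]: 72 consistent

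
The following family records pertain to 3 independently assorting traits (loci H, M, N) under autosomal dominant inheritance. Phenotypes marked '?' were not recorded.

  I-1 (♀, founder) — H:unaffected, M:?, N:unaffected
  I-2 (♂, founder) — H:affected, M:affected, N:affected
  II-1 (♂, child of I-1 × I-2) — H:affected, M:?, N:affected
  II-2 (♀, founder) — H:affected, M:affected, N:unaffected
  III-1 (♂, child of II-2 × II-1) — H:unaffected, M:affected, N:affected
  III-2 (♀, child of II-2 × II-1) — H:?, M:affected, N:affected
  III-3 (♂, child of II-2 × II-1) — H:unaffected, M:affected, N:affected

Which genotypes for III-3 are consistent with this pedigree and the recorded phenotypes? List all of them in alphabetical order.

III-3 ∈ {hh MM Nn, hh Mm Nn}

H/I-1 un ·: hh
H/I-2 aff ·: Hh|HH
H/II-1 aff I-1×I-2: Hh
H/II-2 aff ·: Hh
H/III-1 un II-2×II-1: hh
H/III-2 ? II-2×II-1: hh|Hh|HH
H/III-3 un II-2×II-1: hh
⇒ H over [I-1,I-2,II-1,II-2,III-1,III-2,III-3]: 6 consistent
M/I-1 ? ·: mm|Mm|MM
M/I-2 aff ·: Mm|MM
M/II-1 ? I-1×I-2: mm|Mm|MM
M/II-2 aff ·: Mm|MM
M/III-1 aff II-2×II-1: Mm|MM
M/III-2 aff II-2×II-1: Mm|MM
M/III-3 aff II-2×II-1: Mm|MM
⇒ M over [I-1,I-2,II-1,II-2,III-1,III-2,III-3]: 120 consistent
N/I-1 un ·: nn
N/I-2 aff ·: Nn|NN
N/II-1 aff I-1×I-2: Nn
N/II-2 un ·: nn
N/III-1 aff II-2×II-1: Nn
N/III-2 aff II-2×II-1: Nn
N/III-3 aff II-2×II-1: Nn
⇒ N over [I-1,I-2,II-1,II-2,III-1,III-2,III-3]: 2 consistent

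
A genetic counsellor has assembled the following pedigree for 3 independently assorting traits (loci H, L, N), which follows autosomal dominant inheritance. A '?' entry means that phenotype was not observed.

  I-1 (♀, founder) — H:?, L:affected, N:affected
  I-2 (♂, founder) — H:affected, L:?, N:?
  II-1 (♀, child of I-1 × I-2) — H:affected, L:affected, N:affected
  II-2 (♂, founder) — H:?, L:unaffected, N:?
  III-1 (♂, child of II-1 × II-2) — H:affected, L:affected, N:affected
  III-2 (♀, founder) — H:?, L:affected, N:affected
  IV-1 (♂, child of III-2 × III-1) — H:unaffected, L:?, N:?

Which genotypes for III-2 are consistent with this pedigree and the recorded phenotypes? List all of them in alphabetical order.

H/I-1 ? ·: hh|Hh|HH
H/I-2 aff ·: Hh|HH
H/II-1 aff I-1×I-2: Hh|HH
H/II-2 ? ·: hh|Hh|HH
H/III-1 aff II-1×II-2: Hh
H/III-2 ? ·: hh|Hh
H/IV-1 un III-2×III-1: hh
⇒ H over [I-1,I-2,II-1,II-2,III-1,III-2,IV-1]: 46 consistent
L/I-1 aff ·: Ll|LL
L/I-2 ? ·: ll|Ll|LL
L/II-1 aff I-1×I-2: Ll|LL
L/II-2 un ·: ll
L/III-1 aff II-1×II-2: Ll
L/III-2 aff ·: Ll|LL
L/IV-1 ? III-2×III-1: ll|Ll|LL
⇒ L over [I-1,I-2,II-1,II-2,III-1,III-2,IV-1]: 45 consistent
N/I-1 aff ·: Nn|NN
N/I-2 ? ·: nn|Nn|NN
N/II-1 aff I-1×I-2: Nn|NN
N/II-2 ? ·: nn|Nn|NN
N/III-1 aff II-1×II-2: Nn|NN
N/III-2 aff ·: Nn|NN
N/IV-1 ? III-2×III-1: nn|Nn|NN
⇒ N over [I-1,I-2,II-1,II-2,III-1,III-2,IV-1]: 169 consistent

III-2 ∈ {Hh LL NN, Hh LL Nn, Hh Ll NN, Hh Ll Nn, hh LL NN, hh LL Nn, hh Ll NN, hh Ll Nn}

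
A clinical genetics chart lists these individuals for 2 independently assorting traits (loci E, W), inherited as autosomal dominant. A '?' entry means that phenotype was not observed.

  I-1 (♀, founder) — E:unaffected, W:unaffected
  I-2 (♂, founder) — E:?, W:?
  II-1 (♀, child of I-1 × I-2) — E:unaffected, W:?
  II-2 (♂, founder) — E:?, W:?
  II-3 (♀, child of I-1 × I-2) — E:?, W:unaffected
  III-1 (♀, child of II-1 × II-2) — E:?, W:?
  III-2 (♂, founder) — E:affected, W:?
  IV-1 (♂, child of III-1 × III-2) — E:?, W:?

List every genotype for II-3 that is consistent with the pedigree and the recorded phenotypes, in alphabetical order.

E/I-1 un ·: ee
E/I-2 ? ·: ee|Ee
E/II-1 un I-1×I-2: ee
E/II-2 ? ·: ee|Ee|EE
E/II-3 ? I-1×I-2: ee|Ee
E/III-1 ? II-1×II-2: ee|Ee
E/III-2 aff ·: Ee|EE
E/IV-1 ? III-1×III-2: ee|Ee|EE
⇒ E over [I-1,I-2,II-1,II-2,II-3,III-1,III-2,IV-1]: 48 consistent
W/I-1 un ·: ww
W/I-2 ? ·: ww|Ww
W/II-1 ? I-1×I-2: ww|Ww
W/II-2 ? ·: ww|Ww|WW
W/II-3 un I-1×I-2: ww
W/III-1 ? II-1×II-2: ww|Ww|WW
W/III-2 ? ·: ww|Ww|WW
W/IV-1 ? III-1×III-2: ww|Ww|WW
⇒ W over [I-1,I-2,II-1,II-2,II-3,III-1,III-2,IV-1]: 81 consistent

II-3 ∈ {Ee ww, ee ww}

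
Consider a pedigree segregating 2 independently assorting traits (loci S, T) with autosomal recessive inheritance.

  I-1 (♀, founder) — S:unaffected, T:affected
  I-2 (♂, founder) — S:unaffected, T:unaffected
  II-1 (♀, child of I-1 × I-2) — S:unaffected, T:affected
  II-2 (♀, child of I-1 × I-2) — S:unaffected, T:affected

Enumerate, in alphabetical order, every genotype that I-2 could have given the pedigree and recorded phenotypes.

S/I-1 un ·: SS|Ss
S/I-2 un ·: SS|Ss
S/II-1 un I-1×I-2: SS|Ss
S/II-2 un I-1×I-2: SS|Ss
⇒ S over [I-1,I-2,II-1,II-2]: 13 consistent
T/I-1 aff ·: tt
T/I-2 un ·: Tt
T/II-1 aff I-1×I-2: tt
T/II-2 aff I-1×I-2: tt
⇒ T over [I-1,I-2,II-1,II-2]: 1 consistent

I-2 ∈ {SS Tt, Ss Tt}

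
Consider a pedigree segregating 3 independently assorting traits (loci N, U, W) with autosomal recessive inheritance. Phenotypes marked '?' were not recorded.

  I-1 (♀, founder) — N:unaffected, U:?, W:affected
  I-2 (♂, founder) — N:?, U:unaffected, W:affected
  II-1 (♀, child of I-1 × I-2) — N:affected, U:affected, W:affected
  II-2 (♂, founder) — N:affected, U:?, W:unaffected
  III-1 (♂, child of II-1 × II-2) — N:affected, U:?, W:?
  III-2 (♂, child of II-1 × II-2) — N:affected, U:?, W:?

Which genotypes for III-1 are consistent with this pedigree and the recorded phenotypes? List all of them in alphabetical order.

III-1 ∈ {nn Uu Ww, nn Uu ww, nn uu Ww, nn uu ww}

N/I-1 un ·: Nn
N/I-2 ? ·: Nn|nn
N/II-1 aff I-1×I-2: nn
N/II-2 aff ·: nn
N/III-1 aff II-1×II-2: nn
N/III-2 aff II-1×II-2: nn
⇒ N over [I-1,I-2,II-1,II-2,III-1,III-2]: 2 consistent
U/I-1 ? ·: Uu|uu
U/I-2 un ·: Uu
U/II-1 aff I-1×I-2: uu
U/II-2 ? ·: UU|Uu|uu
U/III-1 ? II-1×II-2: Uu|uu
U/III-2 ? II-1×II-2: Uu|uu
⇒ U over [I-1,I-2,II-1,II-2,III-1,III-2]: 12 consistent
W/I-1 aff ·: ww
W/I-2 aff ·: ww
W/II-1 aff I-1×I-2: ww
W/II-2 un ·: WW|Ww
W/III-1 ? II-1×II-2: Ww|ww
W/III-2 ? II-1×II-2: Ww|ww
⇒ W over [I-1,I-2,II-1,II-2,III-1,III-2]: 5 consistent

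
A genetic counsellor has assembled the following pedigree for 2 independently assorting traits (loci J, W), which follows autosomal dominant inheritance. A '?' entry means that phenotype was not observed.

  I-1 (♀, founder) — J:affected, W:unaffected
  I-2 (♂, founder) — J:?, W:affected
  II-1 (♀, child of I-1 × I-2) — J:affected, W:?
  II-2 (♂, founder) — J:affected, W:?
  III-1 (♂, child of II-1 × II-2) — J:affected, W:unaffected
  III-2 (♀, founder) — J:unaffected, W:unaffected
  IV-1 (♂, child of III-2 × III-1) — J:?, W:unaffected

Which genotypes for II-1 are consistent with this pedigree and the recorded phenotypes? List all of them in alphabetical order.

J/I-1 aff ·: Jj|JJ
J/I-2 ? ·: jj|Jj|JJ
J/II-1 aff I-1×I-2: Jj|JJ
J/II-2 aff ·: Jj|JJ
J/III-1 aff II-1×II-2: Jj|JJ
J/III-2 un ·: jj
J/IV-1 ? III-2×III-1: jj|Jj
⇒ J over [I-1,I-2,II-1,II-2,III-1,III-2,IV-1]: 46 consistent
W/I-1 un ·: ww
W/I-2 aff ·: Ww|WW
W/II-1 ? I-1×I-2: ww|Ww
W/II-2 ? ·: ww|Ww
W/III-1 un II-1×II-2: ww
W/III-2 un ·: ww
W/IV-1 un III-2×III-1: ww
⇒ W over [I-1,I-2,II-1,II-2,III-1,III-2,IV-1]: 6 consistent

II-1 ∈ {JJ Ww, JJ ww, Jj Ww, Jj ww}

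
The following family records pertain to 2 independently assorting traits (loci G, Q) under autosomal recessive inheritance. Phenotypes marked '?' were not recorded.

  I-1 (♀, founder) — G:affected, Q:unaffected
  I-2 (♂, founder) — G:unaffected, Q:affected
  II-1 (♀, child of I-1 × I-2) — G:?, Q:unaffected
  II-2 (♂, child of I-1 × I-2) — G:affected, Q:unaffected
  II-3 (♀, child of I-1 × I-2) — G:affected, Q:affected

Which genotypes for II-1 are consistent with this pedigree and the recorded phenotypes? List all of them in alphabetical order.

II-1 ∈ {Gg Qq, gg Qq}

G/I-1 aff ·: gg
G/I-2 un ·: Gg
G/II-1 ? I-1×I-2: Gg|gg
G/II-2 aff I-1×I-2: gg
G/II-3 aff I-1×I-2: gg
⇒ G over [I-1,I-2,II-1,II-2,II-3]: 2 consistent
Q/I-1 un ·: Qq
Q/I-2 aff ·: qq
Q/II-1 un I-1×I-2: Qq
Q/II-2 un I-1×I-2: Qq
Q/II-3 aff I-1×I-2: qq
⇒ Q over [I-1,I-2,II-1,II-2,II-3]: 1 consistent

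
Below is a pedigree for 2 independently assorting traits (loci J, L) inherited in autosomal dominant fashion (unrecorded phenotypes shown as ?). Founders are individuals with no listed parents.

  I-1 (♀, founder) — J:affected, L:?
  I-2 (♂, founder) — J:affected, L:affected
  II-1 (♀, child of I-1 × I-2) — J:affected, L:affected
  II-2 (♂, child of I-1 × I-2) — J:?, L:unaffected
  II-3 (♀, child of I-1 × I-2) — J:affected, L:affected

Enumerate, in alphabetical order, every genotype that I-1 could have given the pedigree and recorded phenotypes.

J/I-1 aff ·: Jj|JJ
J/I-2 aff ·: Jj|JJ
J/II-1 aff I-1×I-2: Jj|JJ
J/II-2 ? I-1×I-2: jj|Jj|JJ
J/II-3 aff I-1×I-2: Jj|JJ
⇒ J over [I-1,I-2,II-1,II-2,II-3]: 29 consistent
L/I-1 ? ·: ll|Ll
L/I-2 aff ·: Ll
L/II-1 aff I-1×I-2: Ll|LL
L/II-2 un I-1×I-2: ll
L/II-3 aff I-1×I-2: Ll|LL
⇒ L over [I-1,I-2,II-1,II-2,II-3]: 5 consistent

I-1 ∈ {JJ Ll, JJ ll, Jj Ll, Jj ll}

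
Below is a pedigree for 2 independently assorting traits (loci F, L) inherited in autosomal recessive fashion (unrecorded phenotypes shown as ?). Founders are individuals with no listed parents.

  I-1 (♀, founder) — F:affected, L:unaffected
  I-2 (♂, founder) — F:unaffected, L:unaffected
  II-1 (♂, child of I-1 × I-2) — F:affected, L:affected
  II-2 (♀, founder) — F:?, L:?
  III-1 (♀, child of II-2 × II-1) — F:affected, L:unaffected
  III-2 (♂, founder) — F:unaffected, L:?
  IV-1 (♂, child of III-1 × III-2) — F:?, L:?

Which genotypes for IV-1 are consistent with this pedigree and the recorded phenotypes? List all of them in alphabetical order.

IV-1 ∈ {Ff LL, Ff Ll, Ff ll, ff LL, ff Ll, ff ll}

F/I-1 aff ·: ff
F/I-2 un ·: Ff
F/II-1 aff I-1×I-2: ff
F/II-2 ? ·: Ff|ff
F/III-1 aff II-2×II-1: ff
F/III-2 un ·: FF|Ff
F/IV-1 ? III-1×III-2: Ff|ff
⇒ F over [I-1,I-2,II-1,II-2,III-1,III-2,IV-1]: 6 consistent
L/I-1 un ·: Ll
L/I-2 un ·: Ll
L/II-1 aff I-1×I-2: ll
L/II-2 ? ·: LL|Ll
L/III-1 un II-2×II-1: Ll
L/III-2 ? ·: LL|Ll|ll
L/IV-1 ? III-1×III-2: LL|Ll|ll
⇒ L over [I-1,I-2,II-1,II-2,III-1,III-2,IV-1]: 14 consistent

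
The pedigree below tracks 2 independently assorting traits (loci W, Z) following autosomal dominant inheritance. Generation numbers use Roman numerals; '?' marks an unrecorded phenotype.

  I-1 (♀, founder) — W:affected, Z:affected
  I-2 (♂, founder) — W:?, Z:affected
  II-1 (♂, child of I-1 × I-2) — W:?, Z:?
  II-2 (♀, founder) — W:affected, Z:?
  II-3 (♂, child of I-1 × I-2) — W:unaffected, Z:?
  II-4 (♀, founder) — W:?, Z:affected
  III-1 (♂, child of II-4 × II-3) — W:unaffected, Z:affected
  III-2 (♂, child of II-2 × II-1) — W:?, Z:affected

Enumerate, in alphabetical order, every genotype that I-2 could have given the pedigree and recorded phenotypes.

W/I-1 aff ·: Ww
W/I-2 ? ·: ww|Ww
W/II-1 ? I-1×I-2: ww|Ww|WW
W/II-2 aff ·: Ww|WW
W/II-3 un I-1×I-2: ww
W/II-4 ? ·: ww|Ww
W/III-1 un II-4×II-3: ww
W/III-2 ? II-2×II-1: ww|Ww|WW
⇒ W over [I-1,I-2,II-1,II-2,II-3,II-4,III-1,III-2]: 38 consistent
Z/I-1 aff ·: Zz|ZZ
Z/I-2 aff ·: Zz|ZZ
Z/II-1 ? I-1×I-2: zz|Zz|ZZ
Z/II-2 ? ·: zz|Zz|ZZ
Z/II-3 ? I-1×I-2: zz|Zz|ZZ
Z/II-4 aff ·: Zz|ZZ
Z/III-1 aff II-4×II-3: Zz|ZZ
Z/III-2 aff II-2×II-1: Zz|ZZ
⇒ Z over [I-1,I-2,II-1,II-2,II-3,II-4,III-1,III-2]: 237 consistent

I-2 ∈ {Ww ZZ, Ww Zz, ww ZZ, ww Zz}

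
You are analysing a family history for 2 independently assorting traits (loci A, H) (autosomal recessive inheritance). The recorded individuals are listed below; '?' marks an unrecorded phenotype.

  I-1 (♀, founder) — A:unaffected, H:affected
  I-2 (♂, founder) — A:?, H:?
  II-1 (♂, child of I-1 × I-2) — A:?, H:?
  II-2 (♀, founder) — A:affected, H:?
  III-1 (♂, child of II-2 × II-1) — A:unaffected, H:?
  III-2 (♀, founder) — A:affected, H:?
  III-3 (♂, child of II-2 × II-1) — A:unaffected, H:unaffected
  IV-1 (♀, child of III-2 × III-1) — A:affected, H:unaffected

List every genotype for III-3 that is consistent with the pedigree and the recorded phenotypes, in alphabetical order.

III-3 ∈ {Aa HH, Aa Hh}

A/I-1 un ·: AA|Aa
A/I-2 ? ·: AA|Aa|aa
A/II-1 ? I-1×I-2: AA|Aa
A/II-2 aff ·: aa
A/III-1 un II-2×II-1: Aa
A/III-2 aff ·: aa
A/III-3 un II-2×II-1: Aa
A/IV-1 aff III-2×III-1: aa
⇒ A over [I-1,I-2,II-1,II-2,III-1,III-2,III-3,IV-1]: 9 consistent
H/I-1 aff ·: hh
H/I-2 ? ·: HH|Hh|hh
H/II-1 ? I-1×I-2: Hh|hh
H/II-2 ? ·: HH|Hh|hh
H/III-1 ? II-2×II-1: HH|Hh|hh
H/III-2 ? ·: HH|Hh|hh
H/III-3 un II-2×II-1: HH|Hh
H/IV-1 un III-2×III-1: HH|Hh
⇒ H over [I-1,I-2,II-1,II-2,III-1,III-2,III-3,IV-1]: 118 consistent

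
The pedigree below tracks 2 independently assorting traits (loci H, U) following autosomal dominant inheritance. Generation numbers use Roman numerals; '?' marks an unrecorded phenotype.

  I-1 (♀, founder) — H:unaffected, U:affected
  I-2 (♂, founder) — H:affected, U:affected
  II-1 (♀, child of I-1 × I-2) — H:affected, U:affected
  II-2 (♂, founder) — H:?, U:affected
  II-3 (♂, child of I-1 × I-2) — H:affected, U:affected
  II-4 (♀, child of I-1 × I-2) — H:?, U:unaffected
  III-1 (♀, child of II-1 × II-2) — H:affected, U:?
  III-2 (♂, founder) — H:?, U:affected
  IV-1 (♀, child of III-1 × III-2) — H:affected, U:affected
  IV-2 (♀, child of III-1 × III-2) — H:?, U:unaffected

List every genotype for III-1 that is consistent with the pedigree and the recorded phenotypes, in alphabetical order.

H/I-1 un ·: hh
H/I-2 aff ·: Hh|HH
H/II-1 aff I-1×I-2: Hh
H/II-2 ? ·: hh|Hh|HH
H/II-3 aff I-1×I-2: Hh
H/II-4 ? I-1×I-2: hh|Hh
H/III-1 aff II-1×II-2: Hh|HH
H/III-2 ? ·: hh|Hh|HH
H/IV-1 aff III-1×III-2: Hh|HH
H/IV-2 ? III-1×III-2: hh|Hh|HH
⇒ H over [I-1,I-2,II-1,II-2,II-3,II-4,III-1,III-2,IV-1,IV-2]: 144 consistent
U/I-1 aff ·: Uu
U/I-2 aff ·: Uu
U/II-1 aff I-1×I-2: Uu|UU
U/II-2 aff ·: Uu|UU
U/II-3 aff I-1×I-2: Uu|UU
U/II-4 un I-1×I-2: uu
U/III-1 ? II-1×II-2: uu|Uu
U/III-2 aff ·: Uu
U/IV-1 aff III-1×III-2: Uu|UU
U/IV-2 un III-1×III-2: uu
⇒ U over [I-1,I-2,II-1,II-2,II-3,II-4,III-1,III-2,IV-1,IV-2]: 14 consistent

III-1 ∈ {HH Uu, HH uu, Hh Uu, Hh uu}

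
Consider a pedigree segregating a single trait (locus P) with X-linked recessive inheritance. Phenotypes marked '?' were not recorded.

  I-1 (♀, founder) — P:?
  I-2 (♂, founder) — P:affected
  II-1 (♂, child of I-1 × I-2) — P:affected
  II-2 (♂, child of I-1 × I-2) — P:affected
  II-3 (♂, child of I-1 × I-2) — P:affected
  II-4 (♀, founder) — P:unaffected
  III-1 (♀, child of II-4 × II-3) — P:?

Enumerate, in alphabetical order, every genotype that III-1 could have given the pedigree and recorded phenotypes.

P/I-1 ? ·: X^PX^p|X^pX^p
P/I-2 aff ·: X^pY
P/II-1 aff I-1×I-2: X^pY
P/II-2 aff I-1×I-2: X^pY
P/II-3 aff I-1×I-2: X^pY
P/II-4 un ·: X^PX^P|X^PX^p
P/III-1 ? II-4×II-3: X^PX^p|X^pX^p
⇒ P over [I-1,I-2,II-1,II-2,II-3,II-4,III-1]: 6 consistent

III-1 ∈ {X^PX^p, X^pX^p}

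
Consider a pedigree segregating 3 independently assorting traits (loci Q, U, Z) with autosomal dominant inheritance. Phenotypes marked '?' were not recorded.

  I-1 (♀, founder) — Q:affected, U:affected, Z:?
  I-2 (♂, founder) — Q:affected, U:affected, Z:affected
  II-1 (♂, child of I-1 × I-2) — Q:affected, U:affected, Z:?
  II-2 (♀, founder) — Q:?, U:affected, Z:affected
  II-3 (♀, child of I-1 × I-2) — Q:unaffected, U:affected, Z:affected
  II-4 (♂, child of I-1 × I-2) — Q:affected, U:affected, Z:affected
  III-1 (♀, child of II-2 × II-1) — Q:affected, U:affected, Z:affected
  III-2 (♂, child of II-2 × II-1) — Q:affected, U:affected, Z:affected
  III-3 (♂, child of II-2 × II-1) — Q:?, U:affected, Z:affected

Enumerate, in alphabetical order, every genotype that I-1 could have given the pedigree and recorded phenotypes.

I-1 ∈ {Qq UU ZZ, Qq UU Zz, Qq UU zz, Qq Uu ZZ, Qq Uu Zz, Qq Uu zz}

Q/I-1 aff ·: Qq
Q/I-2 aff ·: Qq
Q/II-1 aff I-1×I-2: Qq|QQ
Q/II-2 ? ·: qq|Qq|QQ
Q/II-3 un I-1×I-2: qq
Q/II-4 aff I-1×I-2: Qq|QQ
Q/III-1 aff II-2×II-1: Qq|QQ
Q/III-2 aff II-2×II-1: Qq|QQ
Q/III-3 ? II-2×II-1: qq|Qq|QQ
⇒ Q over [I-1,I-2,II-1,II-2,II-3,II-4,III-1,III-2,III-3]: 64 consistent
U/I-1 aff ·: Uu|UU
U/I-2 aff ·: Uu|UU
U/II-1 aff I-1×I-2: Uu|UU
U/II-2 aff ·: Uu|UU
U/II-3 aff I-1×I-2: Uu|UU
U/II-4 aff I-1×I-2: Uu|UU
U/III-1 aff II-2×II-1: Uu|UU
U/III-2 aff II-2×II-1: Uu|UU
U/III-3 aff II-2×II-1: Uu|UU
⇒ U over [I-1,I-2,II-1,II-2,II-3,II-4,III-1,III-2,III-3]: 309 consistent
Z/I-1 ? ·: zz|Zz|ZZ
Z/I-2 aff ·: Zz|ZZ
Z/II-1 ? I-1×I-2: zz|Zz|ZZ
Z/II-2 aff ·: Zz|ZZ
Z/II-3 aff I-1×I-2: Zz|ZZ
Z/II-4 aff I-1×I-2: Zz|ZZ
Z/III-1 aff II-2×II-1: Zz|ZZ
Z/III-2 aff II-2×II-1: Zz|ZZ
Z/III-3 aff II-2×II-1: Zz|ZZ
⇒ Z over [I-1,I-2,II-1,II-2,II-3,II-4,III-1,III-2,III-3]: 351 consistent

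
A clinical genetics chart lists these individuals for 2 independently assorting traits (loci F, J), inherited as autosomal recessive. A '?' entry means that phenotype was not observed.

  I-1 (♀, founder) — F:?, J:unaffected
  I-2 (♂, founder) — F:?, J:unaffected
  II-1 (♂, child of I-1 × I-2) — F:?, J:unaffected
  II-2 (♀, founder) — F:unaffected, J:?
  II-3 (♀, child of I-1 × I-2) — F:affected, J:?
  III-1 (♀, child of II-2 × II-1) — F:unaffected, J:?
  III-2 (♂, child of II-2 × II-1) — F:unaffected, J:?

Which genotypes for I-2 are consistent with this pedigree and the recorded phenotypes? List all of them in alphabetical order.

I-2 ∈ {Ff JJ, Ff Jj, ff JJ, ff Jj}

F/I-1 ? ·: Ff|ff
F/I-2 ? ·: Ff|ff
F/II-1 ? I-1×I-2: FF|Ff|ff
F/II-2 un ·: FF|Ff
F/II-3 aff I-1×I-2: ff
F/III-1 un II-2×II-1: FF|Ff
F/III-2 un II-2×II-1: FF|Ff
⇒ F over [I-1,I-2,II-1,II-2,II-3,III-1,III-2]: 37 consistent
J/I-1 un ·: JJ|Jj
J/I-2 un ·: JJ|Jj
J/II-1 un I-1×I-2: JJ|Jj
J/II-2 ? ·: JJ|Jj|jj
J/II-3 ? I-1×I-2: JJ|Jj|jj
J/III-1 ? II-2×II-1: JJ|Jj|jj
J/III-2 ? II-2×II-1: JJ|Jj|jj
⇒ J over [I-1,I-2,II-1,II-2,II-3,III-1,III-2]: 167 consistent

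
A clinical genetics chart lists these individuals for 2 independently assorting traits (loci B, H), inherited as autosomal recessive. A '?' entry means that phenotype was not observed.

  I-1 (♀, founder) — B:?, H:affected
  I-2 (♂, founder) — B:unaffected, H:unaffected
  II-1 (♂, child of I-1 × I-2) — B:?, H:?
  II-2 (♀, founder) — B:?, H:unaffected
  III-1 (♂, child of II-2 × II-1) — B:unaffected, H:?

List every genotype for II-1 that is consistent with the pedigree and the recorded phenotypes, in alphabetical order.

II-1 ∈ {BB Hh, BB hh, Bb Hh, Bb hh, bb Hh, bb hh}

B/I-1 ? ·: BB|Bb|bb
B/I-2 un ·: BB|Bb
B/II-1 ? I-1×I-2: BB|Bb|bb
B/II-2 ? ·: BB|Bb|bb
B/III-1 un II-2×II-1: BB|Bb
⇒ B over [I-1,I-2,II-1,II-2,III-1]: 45 consistent
H/I-1 aff ·: hh
H/I-2 un ·: HH|Hh
H/II-1 ? I-1×I-2: Hh|hh
H/II-2 un ·: HH|Hh
H/III-1 ? II-2×II-1: HH|Hh|hh
⇒ H over [I-1,I-2,II-1,II-2,III-1]: 13 consistent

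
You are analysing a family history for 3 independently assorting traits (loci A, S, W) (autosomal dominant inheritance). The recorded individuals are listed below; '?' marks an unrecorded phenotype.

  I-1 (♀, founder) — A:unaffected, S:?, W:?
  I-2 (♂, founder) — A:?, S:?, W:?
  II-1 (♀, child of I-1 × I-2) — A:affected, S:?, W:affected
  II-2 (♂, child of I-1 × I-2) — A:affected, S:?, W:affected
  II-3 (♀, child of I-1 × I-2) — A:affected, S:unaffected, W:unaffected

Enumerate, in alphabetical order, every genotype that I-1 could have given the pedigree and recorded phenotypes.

I-1 ∈ {aa Ss Ww, aa Ss ww, aa ss Ww, aa ss ww}

A/I-1 un ·: aa
A/I-2 ? ·: Aa|AA
A/II-1 aff I-1×I-2: Aa
A/II-2 aff I-1×I-2: Aa
A/II-3 aff I-1×I-2: Aa
⇒ A over [I-1,I-2,II-1,II-2,II-3]: 2 consistent
S/I-1 ? ·: ss|Ss
S/I-2 ? ·: ss|Ss
S/II-1 ? I-1×I-2: ss|Ss|SS
S/II-2 ? I-1×I-2: ss|Ss|SS
S/II-3 un I-1×I-2: ss
⇒ S over [I-1,I-2,II-1,II-2,II-3]: 18 consistent
W/I-1 ? ·: ww|Ww
W/I-2 ? ·: ww|Ww
W/II-1 aff I-1×I-2: Ww|WW
W/II-2 aff I-1×I-2: Ww|WW
W/II-3 un I-1×I-2: ww
⇒ W over [I-1,I-2,II-1,II-2,II-3]: 6 consistent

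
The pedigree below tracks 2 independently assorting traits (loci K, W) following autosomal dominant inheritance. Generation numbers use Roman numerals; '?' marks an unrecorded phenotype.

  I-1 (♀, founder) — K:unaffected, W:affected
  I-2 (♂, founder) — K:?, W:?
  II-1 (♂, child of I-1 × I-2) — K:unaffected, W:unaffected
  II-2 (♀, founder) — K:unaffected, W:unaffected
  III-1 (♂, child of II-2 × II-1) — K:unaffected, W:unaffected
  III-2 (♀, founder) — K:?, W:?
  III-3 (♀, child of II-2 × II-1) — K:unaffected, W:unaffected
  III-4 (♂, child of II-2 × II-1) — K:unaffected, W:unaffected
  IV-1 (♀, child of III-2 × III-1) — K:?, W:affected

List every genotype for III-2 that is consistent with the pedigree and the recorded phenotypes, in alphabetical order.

K/I-1 un ·: kk
K/I-2 ? ·: kk|Kk
K/II-1 un I-1×I-2: kk
K/II-2 un ·: kk
K/III-1 un II-2×II-1: kk
K/III-2 ? ·: kk|Kk|KK
K/III-3 un II-2×II-1: kk
K/III-4 un II-2×II-1: kk
K/IV-1 ? III-2×III-1: kk|Kk
⇒ K over [I-1,I-2,II-1,II-2,III-1,III-2,III-3,III-4,IV-1]: 8 consistent
W/I-1 aff ·: Ww
W/I-2 ? ·: ww|Ww
W/II-1 un I-1×I-2: ww
W/II-2 un ·: ww
W/III-1 un II-2×II-1: ww
W/III-2 ? ·: Ww|WW
W/III-3 un II-2×II-1: ww
W/III-4 un II-2×II-1: ww
W/IV-1 aff III-2×III-1: Ww
⇒ W over [I-1,I-2,II-1,II-2,III-1,III-2,III-3,III-4,IV-1]: 4 consistent

III-2 ∈ {KK WW, KK Ww, Kk WW, Kk Ww, kk WW, kk Ww}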